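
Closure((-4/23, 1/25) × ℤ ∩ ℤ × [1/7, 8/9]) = ∅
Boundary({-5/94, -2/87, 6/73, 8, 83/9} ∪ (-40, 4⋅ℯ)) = {-40, 4⋅ℯ}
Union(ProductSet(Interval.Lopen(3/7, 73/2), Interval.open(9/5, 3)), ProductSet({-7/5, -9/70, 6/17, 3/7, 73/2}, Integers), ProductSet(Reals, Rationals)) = Union(ProductSet(Interval.Lopen(3/7, 73/2), Interval.open(9/5, 3)), ProductSet(Reals, Rationals))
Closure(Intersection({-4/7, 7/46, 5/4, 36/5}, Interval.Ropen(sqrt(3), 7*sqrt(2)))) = {36/5}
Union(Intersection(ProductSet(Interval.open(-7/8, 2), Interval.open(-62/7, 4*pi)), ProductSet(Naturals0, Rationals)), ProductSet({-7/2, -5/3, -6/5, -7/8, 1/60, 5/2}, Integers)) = Union(ProductSet({-7/2, -5/3, -6/5, -7/8, 1/60, 5/2}, Integers), ProductSet(Range(0, 2, 1), Intersection(Interval.open(-62/7, 4*pi), Rationals)))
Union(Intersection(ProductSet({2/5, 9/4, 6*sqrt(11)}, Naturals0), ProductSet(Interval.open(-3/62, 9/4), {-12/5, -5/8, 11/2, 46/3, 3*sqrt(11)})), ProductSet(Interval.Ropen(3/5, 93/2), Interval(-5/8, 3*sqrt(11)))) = ProductSet(Interval.Ropen(3/5, 93/2), Interval(-5/8, 3*sqrt(11)))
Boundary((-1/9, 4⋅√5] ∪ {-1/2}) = {-1/2, -1/9, 4⋅√5}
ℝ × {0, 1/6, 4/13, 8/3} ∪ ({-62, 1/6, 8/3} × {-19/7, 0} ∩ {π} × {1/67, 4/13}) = ℝ × {0, 1/6, 4/13, 8/3}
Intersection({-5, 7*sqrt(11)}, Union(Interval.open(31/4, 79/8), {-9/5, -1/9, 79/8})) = EmptySet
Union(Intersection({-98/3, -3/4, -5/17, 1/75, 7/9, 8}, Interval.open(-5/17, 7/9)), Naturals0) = Union({1/75}, Naturals0)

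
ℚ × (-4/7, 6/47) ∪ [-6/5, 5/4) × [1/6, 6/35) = (ℚ × (-4/7, 6/47)) ∪ ([-6/5, 5/4) × [1/6, 6/35))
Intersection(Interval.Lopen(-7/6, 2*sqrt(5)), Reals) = Interval.Lopen(-7/6, 2*sqrt(5))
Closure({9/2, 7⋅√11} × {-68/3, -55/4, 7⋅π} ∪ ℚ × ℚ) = ℝ × ℝ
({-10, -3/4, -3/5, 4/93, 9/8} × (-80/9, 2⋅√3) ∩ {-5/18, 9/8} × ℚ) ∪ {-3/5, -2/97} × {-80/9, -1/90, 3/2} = ({-3/5, -2/97} × {-80/9, -1/90, 3/2}) ∪ ({9/8} × (ℚ ∩ (-80/9, 2⋅√3)))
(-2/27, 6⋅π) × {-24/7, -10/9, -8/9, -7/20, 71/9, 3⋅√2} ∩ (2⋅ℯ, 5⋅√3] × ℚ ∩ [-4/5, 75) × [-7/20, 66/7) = (2⋅ℯ, 5⋅√3] × {-7/20, 71/9}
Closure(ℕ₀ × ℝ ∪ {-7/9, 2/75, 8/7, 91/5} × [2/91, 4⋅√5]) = (ℕ₀ × ℝ) ∪ ({-7/9, 2/75, 8/7, 91/5} × [2/91, 4⋅√5])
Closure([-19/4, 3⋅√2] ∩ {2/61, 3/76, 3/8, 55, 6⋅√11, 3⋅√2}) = {2/61, 3/76, 3/8, 3⋅√2}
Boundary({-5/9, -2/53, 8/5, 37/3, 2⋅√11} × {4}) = {-5/9, -2/53, 8/5, 37/3, 2⋅√11} × {4}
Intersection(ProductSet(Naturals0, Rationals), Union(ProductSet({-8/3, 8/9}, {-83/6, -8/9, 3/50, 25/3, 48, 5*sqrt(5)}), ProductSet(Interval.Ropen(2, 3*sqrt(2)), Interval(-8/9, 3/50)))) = ProductSet(Range(2, 5, 1), Intersection(Interval(-8/9, 3/50), Rationals))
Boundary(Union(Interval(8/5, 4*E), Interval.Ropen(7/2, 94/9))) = {8/5, 4*E}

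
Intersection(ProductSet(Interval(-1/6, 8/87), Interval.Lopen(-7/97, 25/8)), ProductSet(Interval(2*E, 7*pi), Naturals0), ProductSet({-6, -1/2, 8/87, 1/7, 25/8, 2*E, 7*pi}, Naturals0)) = EmptySet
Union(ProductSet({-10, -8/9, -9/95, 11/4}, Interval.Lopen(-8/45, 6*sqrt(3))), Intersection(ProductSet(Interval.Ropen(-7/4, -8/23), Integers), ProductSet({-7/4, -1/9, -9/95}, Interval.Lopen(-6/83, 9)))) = Union(ProductSet({-7/4}, Range(0, 10, 1)), ProductSet({-10, -8/9, -9/95, 11/4}, Interval.Lopen(-8/45, 6*sqrt(3))))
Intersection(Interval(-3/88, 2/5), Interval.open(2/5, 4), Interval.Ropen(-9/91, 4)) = EmptySet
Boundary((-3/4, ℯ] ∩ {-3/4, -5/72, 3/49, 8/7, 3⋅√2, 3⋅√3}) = {-5/72, 3/49, 8/7}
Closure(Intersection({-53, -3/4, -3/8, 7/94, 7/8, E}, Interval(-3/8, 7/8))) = {-3/8, 7/94, 7/8}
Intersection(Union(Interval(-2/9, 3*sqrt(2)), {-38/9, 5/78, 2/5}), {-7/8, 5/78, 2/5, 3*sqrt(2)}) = {5/78, 2/5, 3*sqrt(2)}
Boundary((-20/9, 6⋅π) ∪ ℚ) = (-∞, -20/9] ∪ [6⋅π, ∞)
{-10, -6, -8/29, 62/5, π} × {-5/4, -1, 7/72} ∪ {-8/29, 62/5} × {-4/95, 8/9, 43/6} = ({-8/29, 62/5} × {-4/95, 8/9, 43/6}) ∪ ({-10, -6, -8/29, 62/5, π} × {-5/4, -1, 7/72})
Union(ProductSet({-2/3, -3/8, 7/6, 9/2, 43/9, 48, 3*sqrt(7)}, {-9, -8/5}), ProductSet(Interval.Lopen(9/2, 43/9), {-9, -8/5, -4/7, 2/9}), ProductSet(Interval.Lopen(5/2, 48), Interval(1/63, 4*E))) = Union(ProductSet({-2/3, -3/8, 7/6, 9/2, 43/9, 48, 3*sqrt(7)}, {-9, -8/5}), ProductSet(Interval.Lopen(5/2, 48), Interval(1/63, 4*E)), ProductSet(Interval.Lopen(9/2, 43/9), {-9, -8/5, -4/7, 2/9}))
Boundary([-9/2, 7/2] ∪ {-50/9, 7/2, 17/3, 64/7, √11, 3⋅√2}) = {-50/9, -9/2, 7/2, 17/3, 64/7, 3⋅√2}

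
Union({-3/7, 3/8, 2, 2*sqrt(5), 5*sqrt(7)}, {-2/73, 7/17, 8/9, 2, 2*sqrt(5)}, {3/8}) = {-3/7, -2/73, 3/8, 7/17, 8/9, 2, 2*sqrt(5), 5*sqrt(7)}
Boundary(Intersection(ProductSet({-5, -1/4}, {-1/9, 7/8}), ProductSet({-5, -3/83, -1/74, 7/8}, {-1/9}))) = ProductSet({-5}, {-1/9})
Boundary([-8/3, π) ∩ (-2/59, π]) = {-2/59, π}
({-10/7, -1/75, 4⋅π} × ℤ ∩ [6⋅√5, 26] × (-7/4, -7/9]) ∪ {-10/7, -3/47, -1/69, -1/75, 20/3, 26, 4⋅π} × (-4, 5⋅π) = {-10/7, -3/47, -1/69, -1/75, 20/3, 26, 4⋅π} × (-4, 5⋅π)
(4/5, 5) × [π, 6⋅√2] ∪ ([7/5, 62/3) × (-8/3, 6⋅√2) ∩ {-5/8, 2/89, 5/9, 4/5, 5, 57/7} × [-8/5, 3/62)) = ({5, 57/7} × [-8/5, 3/62)) ∪ ((4/5, 5) × [π, 6⋅√2])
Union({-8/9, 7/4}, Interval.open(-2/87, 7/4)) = Union({-8/9}, Interval.Lopen(-2/87, 7/4))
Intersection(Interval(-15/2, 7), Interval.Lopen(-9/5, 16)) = Interval.Lopen(-9/5, 7)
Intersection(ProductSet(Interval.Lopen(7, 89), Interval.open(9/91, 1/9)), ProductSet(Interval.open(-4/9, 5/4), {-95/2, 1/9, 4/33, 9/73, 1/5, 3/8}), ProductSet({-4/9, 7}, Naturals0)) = EmptySet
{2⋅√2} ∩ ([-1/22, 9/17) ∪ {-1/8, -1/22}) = ∅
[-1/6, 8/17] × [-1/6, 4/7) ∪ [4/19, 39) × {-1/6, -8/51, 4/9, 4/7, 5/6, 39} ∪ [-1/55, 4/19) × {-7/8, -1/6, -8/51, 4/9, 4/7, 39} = ([-1/6, 8/17] × [-1/6, 4/7)) ∪ ([-1/55, 4/19) × {-7/8, -1/6, -8/51, 4/9, 4/7, 39}) ∪ ([4/19, 39) × {-1/6, -8/51, 4/9, 4/7, 5/6, 39})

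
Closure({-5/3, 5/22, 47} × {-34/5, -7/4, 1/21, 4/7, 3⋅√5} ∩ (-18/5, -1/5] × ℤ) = ∅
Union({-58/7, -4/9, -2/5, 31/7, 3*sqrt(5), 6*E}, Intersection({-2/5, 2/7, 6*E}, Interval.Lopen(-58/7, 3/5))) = {-58/7, -4/9, -2/5, 2/7, 31/7, 3*sqrt(5), 6*E}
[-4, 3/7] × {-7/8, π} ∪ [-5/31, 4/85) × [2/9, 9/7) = ([-4, 3/7] × {-7/8, π}) ∪ ([-5/31, 4/85) × [2/9, 9/7))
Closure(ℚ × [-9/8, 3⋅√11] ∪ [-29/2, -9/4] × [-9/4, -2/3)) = ([-29/2, -9/4] × [-9/4, -2/3]) ∪ (ℝ × [-2/3, 3⋅√11]) ∪ ((ℚ ∪ (-∞, -29/2] ∪ [-9/4, ∞)) × [-9/8, 3⋅√11])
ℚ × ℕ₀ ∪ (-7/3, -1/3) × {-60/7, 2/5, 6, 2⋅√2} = (ℚ × ℕ₀) ∪ ((-7/3, -1/3) × {-60/7, 2/5, 6, 2⋅√2})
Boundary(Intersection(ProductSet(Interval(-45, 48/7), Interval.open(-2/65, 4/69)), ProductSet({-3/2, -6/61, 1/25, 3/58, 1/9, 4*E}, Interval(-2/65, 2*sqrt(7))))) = ProductSet({-3/2, -6/61, 1/25, 3/58, 1/9}, Interval(-2/65, 4/69))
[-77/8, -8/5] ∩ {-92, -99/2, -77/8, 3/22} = {-77/8}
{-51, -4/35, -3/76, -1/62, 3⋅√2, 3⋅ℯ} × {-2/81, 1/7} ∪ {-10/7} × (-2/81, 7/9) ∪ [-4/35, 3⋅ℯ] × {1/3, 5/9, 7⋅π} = ({-10/7} × (-2/81, 7/9)) ∪ ([-4/35, 3⋅ℯ] × {1/3, 5/9, 7⋅π}) ∪ ({-51, -4/35, -3/76, -1/62, 3⋅√2, 3⋅ℯ} × {-2/81, 1/7})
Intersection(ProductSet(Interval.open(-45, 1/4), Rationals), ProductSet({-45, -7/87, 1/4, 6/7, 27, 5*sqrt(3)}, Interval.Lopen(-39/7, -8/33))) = ProductSet({-7/87}, Intersection(Interval.Lopen(-39/7, -8/33), Rationals))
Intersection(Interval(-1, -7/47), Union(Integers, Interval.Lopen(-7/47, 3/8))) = Range(-1, 0, 1)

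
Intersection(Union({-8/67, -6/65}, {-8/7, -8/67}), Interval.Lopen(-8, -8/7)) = {-8/7}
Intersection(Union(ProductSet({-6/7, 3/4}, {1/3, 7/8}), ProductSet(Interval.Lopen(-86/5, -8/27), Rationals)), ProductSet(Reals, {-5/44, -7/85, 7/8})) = Union(ProductSet({-6/7, 3/4}, {7/8}), ProductSet(Interval.Lopen(-86/5, -8/27), {-5/44, -7/85, 7/8}))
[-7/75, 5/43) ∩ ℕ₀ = {0}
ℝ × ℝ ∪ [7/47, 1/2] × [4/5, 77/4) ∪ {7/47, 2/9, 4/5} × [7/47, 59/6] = ℝ × ℝ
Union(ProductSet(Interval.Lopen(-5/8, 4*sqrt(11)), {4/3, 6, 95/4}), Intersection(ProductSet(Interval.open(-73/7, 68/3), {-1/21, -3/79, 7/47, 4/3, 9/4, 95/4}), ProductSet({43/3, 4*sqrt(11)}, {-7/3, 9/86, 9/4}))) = Union(ProductSet({43/3, 4*sqrt(11)}, {9/4}), ProductSet(Interval.Lopen(-5/8, 4*sqrt(11)), {4/3, 6, 95/4}))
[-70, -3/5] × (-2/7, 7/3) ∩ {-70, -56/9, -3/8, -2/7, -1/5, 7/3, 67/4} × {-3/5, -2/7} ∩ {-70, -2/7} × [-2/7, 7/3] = ∅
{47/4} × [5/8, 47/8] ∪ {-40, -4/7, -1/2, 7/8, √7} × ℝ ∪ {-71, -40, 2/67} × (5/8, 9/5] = ({47/4} × [5/8, 47/8]) ∪ ({-71, -40, 2/67} × (5/8, 9/5]) ∪ ({-40, -4/7, -1/2, 7/8, √7} × ℝ)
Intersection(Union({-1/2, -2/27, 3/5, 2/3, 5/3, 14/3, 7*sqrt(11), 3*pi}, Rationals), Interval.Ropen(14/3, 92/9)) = Union({3*pi}, Intersection(Interval.Ropen(14/3, 92/9), Rationals))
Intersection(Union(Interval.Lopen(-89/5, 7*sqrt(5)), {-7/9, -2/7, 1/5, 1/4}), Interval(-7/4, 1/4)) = Interval(-7/4, 1/4)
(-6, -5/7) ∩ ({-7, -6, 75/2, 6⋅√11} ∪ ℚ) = ℚ ∩ (-6, -5/7)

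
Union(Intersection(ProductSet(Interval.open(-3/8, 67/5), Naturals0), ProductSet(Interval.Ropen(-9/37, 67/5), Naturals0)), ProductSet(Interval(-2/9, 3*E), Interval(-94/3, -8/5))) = Union(ProductSet(Interval.Ropen(-9/37, 67/5), Naturals0), ProductSet(Interval(-2/9, 3*E), Interval(-94/3, -8/5)))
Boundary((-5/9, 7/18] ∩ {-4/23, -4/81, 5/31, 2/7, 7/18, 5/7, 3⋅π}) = {-4/23, -4/81, 5/31, 2/7, 7/18}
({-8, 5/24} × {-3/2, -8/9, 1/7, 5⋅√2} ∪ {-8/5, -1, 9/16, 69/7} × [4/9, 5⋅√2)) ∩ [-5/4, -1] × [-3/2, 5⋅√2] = {-1} × [4/9, 5⋅√2)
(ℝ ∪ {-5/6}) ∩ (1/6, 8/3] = (1/6, 8/3]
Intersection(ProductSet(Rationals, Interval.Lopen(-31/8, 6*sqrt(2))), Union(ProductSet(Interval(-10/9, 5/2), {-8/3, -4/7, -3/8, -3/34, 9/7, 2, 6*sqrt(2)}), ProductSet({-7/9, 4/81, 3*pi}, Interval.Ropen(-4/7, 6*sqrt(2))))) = Union(ProductSet({-7/9, 4/81}, Interval.Ropen(-4/7, 6*sqrt(2))), ProductSet(Intersection(Interval(-10/9, 5/2), Rationals), {-8/3, -4/7, -3/8, -3/34, 9/7, 2, 6*sqrt(2)}))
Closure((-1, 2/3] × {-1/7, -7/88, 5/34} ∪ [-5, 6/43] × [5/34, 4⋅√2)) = ([-1, 2/3] × {-1/7, -7/88, 5/34}) ∪ ([-5, 6/43] × [5/34, 4⋅√2])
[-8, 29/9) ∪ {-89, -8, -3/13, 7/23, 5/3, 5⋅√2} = {-89, 5⋅√2} ∪ [-8, 29/9)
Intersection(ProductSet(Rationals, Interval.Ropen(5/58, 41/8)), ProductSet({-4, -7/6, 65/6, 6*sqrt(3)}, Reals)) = ProductSet({-4, -7/6, 65/6}, Interval.Ropen(5/58, 41/8))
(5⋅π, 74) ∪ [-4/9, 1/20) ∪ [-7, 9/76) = [-7, 9/76) ∪ (5⋅π, 74)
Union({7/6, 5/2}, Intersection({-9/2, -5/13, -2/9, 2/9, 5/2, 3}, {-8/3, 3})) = {7/6, 5/2, 3}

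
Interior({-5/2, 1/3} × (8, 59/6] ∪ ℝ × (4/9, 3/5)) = ℝ × (4/9, 3/5)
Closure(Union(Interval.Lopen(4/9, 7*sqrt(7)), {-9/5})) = Union({-9/5}, Interval(4/9, 7*sqrt(7)))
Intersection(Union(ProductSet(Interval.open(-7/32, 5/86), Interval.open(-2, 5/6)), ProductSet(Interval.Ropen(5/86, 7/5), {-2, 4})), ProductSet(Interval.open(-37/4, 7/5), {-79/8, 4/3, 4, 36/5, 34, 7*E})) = ProductSet(Interval.Ropen(5/86, 7/5), {4})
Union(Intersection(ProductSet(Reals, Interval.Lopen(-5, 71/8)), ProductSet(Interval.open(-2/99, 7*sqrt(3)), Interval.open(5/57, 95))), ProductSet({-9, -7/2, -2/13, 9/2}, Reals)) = Union(ProductSet({-9, -7/2, -2/13, 9/2}, Reals), ProductSet(Interval.open(-2/99, 7*sqrt(3)), Interval.Lopen(5/57, 71/8)))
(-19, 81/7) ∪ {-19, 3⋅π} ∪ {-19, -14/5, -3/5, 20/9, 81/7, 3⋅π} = [-19, 81/7]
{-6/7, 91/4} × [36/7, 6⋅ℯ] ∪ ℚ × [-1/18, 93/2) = ℚ × [-1/18, 93/2)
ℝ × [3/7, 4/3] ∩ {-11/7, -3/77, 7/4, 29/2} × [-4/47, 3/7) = ∅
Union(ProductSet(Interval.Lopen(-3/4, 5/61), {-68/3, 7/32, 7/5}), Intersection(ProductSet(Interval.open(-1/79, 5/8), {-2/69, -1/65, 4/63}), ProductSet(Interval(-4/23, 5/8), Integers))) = ProductSet(Interval.Lopen(-3/4, 5/61), {-68/3, 7/32, 7/5})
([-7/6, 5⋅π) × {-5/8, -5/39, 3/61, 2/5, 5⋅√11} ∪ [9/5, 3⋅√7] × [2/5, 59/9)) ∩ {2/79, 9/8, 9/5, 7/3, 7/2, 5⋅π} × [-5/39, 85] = ({9/5, 7/3, 7/2} × [2/5, 59/9)) ∪ ({2/79, 9/8, 9/5, 7/3, 7/2} × {-5/39, 3/61, 2/5, 5⋅√11})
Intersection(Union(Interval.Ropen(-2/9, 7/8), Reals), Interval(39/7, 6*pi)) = Interval(39/7, 6*pi)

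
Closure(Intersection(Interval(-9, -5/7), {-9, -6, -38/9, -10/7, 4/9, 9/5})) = {-9, -6, -38/9, -10/7}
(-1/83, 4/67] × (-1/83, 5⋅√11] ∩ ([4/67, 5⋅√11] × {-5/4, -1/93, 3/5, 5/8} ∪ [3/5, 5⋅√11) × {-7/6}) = {4/67} × {-1/93, 3/5, 5/8}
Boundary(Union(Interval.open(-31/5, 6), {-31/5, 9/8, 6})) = {-31/5, 6}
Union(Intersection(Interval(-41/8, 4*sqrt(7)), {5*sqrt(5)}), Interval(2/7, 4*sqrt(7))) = Interval(2/7, 4*sqrt(7))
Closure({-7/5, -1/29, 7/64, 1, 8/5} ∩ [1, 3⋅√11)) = {1, 8/5}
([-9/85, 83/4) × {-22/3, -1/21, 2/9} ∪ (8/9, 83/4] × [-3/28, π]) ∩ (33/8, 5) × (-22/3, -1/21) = (33/8, 5) × [-3/28, -1/21)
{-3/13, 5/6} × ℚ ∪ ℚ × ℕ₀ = (ℚ × ℕ₀) ∪ ({-3/13, 5/6} × ℚ)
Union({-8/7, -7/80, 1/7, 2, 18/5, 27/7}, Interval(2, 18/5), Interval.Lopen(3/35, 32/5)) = Union({-8/7, -7/80}, Interval.Lopen(3/35, 32/5))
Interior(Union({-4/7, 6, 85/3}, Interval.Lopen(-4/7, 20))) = Interval.open(-4/7, 20)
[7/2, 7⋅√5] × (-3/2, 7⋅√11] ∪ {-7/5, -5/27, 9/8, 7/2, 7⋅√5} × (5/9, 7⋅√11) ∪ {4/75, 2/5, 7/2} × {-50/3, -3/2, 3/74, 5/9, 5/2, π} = ({4/75, 2/5, 7/2} × {-50/3, -3/2, 3/74, 5/9, 5/2, π}) ∪ ([7/2, 7⋅√5] × (-3/2, 7⋅√11]) ∪ ({-7/5, -5/27, 9/8, 7/2, 7⋅√5} × (5/9, 7⋅√11))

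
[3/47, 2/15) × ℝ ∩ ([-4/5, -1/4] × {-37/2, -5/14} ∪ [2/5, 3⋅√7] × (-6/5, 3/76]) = ∅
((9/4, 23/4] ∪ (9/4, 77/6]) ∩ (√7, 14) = (√7, 77/6]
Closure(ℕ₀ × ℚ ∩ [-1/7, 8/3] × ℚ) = {0, 1, 2} × ℝ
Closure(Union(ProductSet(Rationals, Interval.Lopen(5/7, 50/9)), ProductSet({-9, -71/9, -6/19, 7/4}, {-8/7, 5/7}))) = Union(ProductSet({-9, -71/9, -6/19, 7/4}, {-8/7, 5/7}), ProductSet(Reals, Interval(5/7, 50/9)))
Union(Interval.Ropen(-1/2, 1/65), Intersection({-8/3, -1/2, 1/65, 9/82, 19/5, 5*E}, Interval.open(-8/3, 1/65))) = Interval.Ropen(-1/2, 1/65)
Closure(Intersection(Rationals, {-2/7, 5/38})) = {-2/7, 5/38}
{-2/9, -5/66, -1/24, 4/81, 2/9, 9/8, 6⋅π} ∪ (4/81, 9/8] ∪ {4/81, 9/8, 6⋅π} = {-2/9, -5/66, -1/24, 6⋅π} ∪ [4/81, 9/8]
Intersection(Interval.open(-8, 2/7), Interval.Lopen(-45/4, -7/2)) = Interval.Lopen(-8, -7/2)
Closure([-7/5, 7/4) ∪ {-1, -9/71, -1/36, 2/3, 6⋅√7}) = [-7/5, 7/4] ∪ {6⋅√7}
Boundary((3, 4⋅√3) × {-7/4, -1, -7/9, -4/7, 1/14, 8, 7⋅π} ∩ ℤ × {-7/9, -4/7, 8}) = {4, 5, 6} × {-7/9, -4/7, 8}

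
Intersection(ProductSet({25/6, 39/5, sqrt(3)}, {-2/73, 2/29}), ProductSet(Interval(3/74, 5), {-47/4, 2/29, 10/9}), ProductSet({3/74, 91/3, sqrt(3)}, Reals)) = ProductSet({sqrt(3)}, {2/29})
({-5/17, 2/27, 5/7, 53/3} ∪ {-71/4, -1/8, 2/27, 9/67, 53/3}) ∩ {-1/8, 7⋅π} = {-1/8}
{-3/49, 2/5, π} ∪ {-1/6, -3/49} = {-1/6, -3/49, 2/5, π}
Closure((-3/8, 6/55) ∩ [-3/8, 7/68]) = [-3/8, 7/68]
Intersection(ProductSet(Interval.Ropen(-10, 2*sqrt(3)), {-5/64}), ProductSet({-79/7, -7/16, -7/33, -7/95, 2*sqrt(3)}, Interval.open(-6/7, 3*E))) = ProductSet({-7/16, -7/33, -7/95}, {-5/64})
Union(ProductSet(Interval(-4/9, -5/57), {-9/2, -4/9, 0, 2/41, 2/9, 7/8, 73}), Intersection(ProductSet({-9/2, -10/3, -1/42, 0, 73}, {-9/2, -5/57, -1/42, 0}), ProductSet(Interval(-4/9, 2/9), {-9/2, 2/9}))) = Union(ProductSet({-1/42, 0}, {-9/2}), ProductSet(Interval(-4/9, -5/57), {-9/2, -4/9, 0, 2/41, 2/9, 7/8, 73}))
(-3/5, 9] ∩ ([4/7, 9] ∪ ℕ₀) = {0, 1, …, 9} ∪ [4/7, 9]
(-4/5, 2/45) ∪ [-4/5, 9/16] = [-4/5, 9/16]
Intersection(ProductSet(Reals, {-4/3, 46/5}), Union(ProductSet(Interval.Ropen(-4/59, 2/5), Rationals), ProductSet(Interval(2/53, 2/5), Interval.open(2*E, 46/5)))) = ProductSet(Interval.Ropen(-4/59, 2/5), {-4/3, 46/5})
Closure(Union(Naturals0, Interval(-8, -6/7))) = Union(Complement(Naturals0, Interval.open(-8, -6/7)), Interval(-8, -6/7), Naturals0)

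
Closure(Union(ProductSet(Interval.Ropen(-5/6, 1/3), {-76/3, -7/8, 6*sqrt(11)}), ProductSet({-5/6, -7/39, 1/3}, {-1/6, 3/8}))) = Union(ProductSet({-5/6, -7/39, 1/3}, {-1/6, 3/8}), ProductSet(Interval(-5/6, 1/3), {-76/3, -7/8, 6*sqrt(11)}))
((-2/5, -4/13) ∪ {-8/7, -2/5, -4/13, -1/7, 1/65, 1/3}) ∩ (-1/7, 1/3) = {1/65}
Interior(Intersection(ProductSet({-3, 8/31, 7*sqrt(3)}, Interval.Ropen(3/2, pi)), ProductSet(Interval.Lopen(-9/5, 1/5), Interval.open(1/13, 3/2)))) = EmptySet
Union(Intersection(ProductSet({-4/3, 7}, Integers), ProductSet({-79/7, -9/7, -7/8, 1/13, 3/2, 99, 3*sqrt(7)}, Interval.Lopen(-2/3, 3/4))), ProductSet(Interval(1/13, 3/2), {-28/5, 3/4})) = ProductSet(Interval(1/13, 3/2), {-28/5, 3/4})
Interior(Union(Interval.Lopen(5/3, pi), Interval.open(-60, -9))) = Union(Interval.open(-60, -9), Interval.open(5/3, pi))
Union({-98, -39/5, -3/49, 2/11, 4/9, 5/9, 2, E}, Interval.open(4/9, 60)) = Union({-98, -39/5, -3/49, 2/11}, Interval.Ropen(4/9, 60))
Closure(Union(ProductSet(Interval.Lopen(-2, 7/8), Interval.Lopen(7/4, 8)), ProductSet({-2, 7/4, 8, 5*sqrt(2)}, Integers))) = Union(ProductSet({-2, 7/8}, Interval(7/4, 8)), ProductSet({-2, 7/4, 8, 5*sqrt(2)}, Integers), ProductSet(Interval(-2, 7/8), {7/4, 8}), ProductSet(Interval.Lopen(-2, 7/8), Interval.Lopen(7/4, 8)))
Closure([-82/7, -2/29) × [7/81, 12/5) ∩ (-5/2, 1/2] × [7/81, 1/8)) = ({-5/2, -2/29} × [7/81, 1/8]) ∪ ([-5/2, -2/29] × {7/81, 1/8}) ∪ ((-5/2, -2/29) × [7/81, 1/8))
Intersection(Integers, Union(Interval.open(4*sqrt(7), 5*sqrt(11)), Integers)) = Integers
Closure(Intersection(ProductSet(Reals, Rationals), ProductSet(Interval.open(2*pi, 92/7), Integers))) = ProductSet(Interval(2*pi, 92/7), Integers)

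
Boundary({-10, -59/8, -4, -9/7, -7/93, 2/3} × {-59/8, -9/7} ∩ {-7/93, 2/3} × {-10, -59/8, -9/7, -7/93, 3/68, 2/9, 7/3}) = {-7/93, 2/3} × {-59/8, -9/7}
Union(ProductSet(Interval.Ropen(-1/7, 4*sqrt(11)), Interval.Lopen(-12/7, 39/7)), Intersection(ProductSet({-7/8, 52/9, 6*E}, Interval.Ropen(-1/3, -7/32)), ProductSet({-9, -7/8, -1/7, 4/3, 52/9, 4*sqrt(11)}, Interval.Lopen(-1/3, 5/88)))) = Union(ProductSet({-7/8, 52/9}, Interval.open(-1/3, -7/32)), ProductSet(Interval.Ropen(-1/7, 4*sqrt(11)), Interval.Lopen(-12/7, 39/7)))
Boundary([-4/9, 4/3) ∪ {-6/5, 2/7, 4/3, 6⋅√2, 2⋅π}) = {-6/5, -4/9, 4/3, 6⋅√2, 2⋅π}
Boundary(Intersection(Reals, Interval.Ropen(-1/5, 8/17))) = {-1/5, 8/17}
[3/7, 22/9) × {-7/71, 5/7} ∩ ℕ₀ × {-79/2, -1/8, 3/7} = ∅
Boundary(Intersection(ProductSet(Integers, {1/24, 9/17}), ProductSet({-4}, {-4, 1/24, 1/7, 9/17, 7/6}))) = ProductSet({-4}, {1/24, 9/17})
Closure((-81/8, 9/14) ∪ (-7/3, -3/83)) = [-81/8, 9/14]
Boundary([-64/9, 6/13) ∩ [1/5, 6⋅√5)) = {1/5, 6/13}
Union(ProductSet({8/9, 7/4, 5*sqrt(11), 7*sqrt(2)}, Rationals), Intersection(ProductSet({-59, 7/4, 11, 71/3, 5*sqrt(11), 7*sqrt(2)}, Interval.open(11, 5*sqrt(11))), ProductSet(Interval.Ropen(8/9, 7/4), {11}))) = ProductSet({8/9, 7/4, 5*sqrt(11), 7*sqrt(2)}, Rationals)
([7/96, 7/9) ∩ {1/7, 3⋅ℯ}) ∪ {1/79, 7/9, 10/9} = {1/79, 1/7, 7/9, 10/9}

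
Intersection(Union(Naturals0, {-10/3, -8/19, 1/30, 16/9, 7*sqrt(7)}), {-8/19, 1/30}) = {-8/19, 1/30}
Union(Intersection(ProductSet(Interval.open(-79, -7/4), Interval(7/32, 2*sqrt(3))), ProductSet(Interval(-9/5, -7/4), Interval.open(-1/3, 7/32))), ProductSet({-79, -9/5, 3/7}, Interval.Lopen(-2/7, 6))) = ProductSet({-79, -9/5, 3/7}, Interval.Lopen(-2/7, 6))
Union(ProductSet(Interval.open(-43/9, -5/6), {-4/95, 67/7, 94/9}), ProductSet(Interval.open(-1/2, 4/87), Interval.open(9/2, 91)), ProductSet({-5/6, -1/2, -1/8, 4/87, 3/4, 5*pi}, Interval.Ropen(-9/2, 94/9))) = Union(ProductSet({-5/6, -1/2, -1/8, 4/87, 3/4, 5*pi}, Interval.Ropen(-9/2, 94/9)), ProductSet(Interval.open(-43/9, -5/6), {-4/95, 67/7, 94/9}), ProductSet(Interval.open(-1/2, 4/87), Interval.open(9/2, 91)))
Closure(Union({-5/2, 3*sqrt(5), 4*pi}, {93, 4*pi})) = {-5/2, 93, 3*sqrt(5), 4*pi}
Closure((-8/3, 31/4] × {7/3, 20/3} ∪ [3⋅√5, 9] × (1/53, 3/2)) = ([-8/3, 31/4] × {7/3, 20/3}) ∪ ([3⋅√5, 9] × [1/53, 3/2])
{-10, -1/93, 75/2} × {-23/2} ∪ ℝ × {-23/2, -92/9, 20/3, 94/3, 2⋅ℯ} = ℝ × {-23/2, -92/9, 20/3, 94/3, 2⋅ℯ}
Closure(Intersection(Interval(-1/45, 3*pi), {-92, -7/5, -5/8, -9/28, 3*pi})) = {3*pi}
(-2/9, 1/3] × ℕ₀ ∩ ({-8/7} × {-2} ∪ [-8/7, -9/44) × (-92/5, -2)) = ∅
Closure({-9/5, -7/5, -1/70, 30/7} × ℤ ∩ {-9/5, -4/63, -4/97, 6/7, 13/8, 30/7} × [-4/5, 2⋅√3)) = {-9/5, 30/7} × {0, 1, 2, 3}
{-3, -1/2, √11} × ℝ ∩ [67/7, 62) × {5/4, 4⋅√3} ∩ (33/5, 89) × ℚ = ∅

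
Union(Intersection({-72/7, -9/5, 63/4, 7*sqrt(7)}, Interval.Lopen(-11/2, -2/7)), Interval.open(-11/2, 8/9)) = Interval.open(-11/2, 8/9)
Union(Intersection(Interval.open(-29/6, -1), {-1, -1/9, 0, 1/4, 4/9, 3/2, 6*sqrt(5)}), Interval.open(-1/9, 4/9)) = Interval.open(-1/9, 4/9)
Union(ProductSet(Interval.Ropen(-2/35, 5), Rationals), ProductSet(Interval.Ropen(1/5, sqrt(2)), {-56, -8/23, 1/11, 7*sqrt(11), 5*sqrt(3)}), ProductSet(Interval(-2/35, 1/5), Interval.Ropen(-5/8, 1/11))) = Union(ProductSet(Interval(-2/35, 1/5), Interval.Ropen(-5/8, 1/11)), ProductSet(Interval.Ropen(-2/35, 5), Rationals), ProductSet(Interval.Ropen(1/5, sqrt(2)), {-56, -8/23, 1/11, 7*sqrt(11), 5*sqrt(3)}))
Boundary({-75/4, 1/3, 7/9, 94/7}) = {-75/4, 1/3, 7/9, 94/7}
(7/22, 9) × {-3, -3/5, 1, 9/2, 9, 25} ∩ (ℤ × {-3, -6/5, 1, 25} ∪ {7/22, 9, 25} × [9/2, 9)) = {1, 2, …, 8} × {-3, 1, 25}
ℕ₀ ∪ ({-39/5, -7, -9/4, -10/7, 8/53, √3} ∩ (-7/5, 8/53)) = ℕ₀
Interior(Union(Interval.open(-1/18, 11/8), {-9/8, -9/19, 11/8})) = Interval.open(-1/18, 11/8)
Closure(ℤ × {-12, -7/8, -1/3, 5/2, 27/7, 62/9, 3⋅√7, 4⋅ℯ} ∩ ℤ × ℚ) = ℤ × {-12, -7/8, -1/3, 5/2, 27/7, 62/9}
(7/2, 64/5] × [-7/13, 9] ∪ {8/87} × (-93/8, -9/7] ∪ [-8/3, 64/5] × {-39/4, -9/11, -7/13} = ({8/87} × (-93/8, -9/7]) ∪ ([-8/3, 64/5] × {-39/4, -9/11, -7/13}) ∪ ((7/2, 64/5] × [-7/13, 9])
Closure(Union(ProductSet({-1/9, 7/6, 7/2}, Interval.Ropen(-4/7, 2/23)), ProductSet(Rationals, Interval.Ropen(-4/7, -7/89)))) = Union(ProductSet({-1/9, 7/6, 7/2}, Interval(-4/7, 2/23)), ProductSet(Reals, Interval(-4/7, -7/89)))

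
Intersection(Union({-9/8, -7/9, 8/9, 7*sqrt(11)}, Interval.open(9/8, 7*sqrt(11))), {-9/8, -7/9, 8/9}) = {-9/8, -7/9, 8/9}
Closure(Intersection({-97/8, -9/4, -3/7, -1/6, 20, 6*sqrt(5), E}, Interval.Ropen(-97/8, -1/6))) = {-97/8, -9/4, -3/7}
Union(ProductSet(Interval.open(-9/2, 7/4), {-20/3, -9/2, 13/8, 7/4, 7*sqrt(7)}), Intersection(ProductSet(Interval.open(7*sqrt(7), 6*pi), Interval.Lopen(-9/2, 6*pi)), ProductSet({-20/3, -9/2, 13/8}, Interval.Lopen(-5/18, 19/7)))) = ProductSet(Interval.open(-9/2, 7/4), {-20/3, -9/2, 13/8, 7/4, 7*sqrt(7)})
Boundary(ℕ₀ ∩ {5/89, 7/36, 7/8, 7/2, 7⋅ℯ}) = ∅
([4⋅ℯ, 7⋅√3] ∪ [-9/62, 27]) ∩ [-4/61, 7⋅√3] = [-4/61, 7⋅√3]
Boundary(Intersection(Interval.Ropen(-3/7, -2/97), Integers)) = EmptySet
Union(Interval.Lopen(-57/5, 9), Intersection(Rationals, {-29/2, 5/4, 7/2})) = Union({-29/2}, Interval.Lopen(-57/5, 9))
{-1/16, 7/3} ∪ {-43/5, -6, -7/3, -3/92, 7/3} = {-43/5, -6, -7/3, -1/16, -3/92, 7/3}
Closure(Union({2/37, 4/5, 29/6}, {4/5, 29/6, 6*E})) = {2/37, 4/5, 29/6, 6*E}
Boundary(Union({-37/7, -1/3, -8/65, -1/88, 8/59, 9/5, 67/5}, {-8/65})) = {-37/7, -1/3, -8/65, -1/88, 8/59, 9/5, 67/5}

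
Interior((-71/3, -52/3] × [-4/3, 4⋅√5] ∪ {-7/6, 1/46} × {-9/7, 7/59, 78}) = (-71/3, -52/3) × (-4/3, 4⋅√5)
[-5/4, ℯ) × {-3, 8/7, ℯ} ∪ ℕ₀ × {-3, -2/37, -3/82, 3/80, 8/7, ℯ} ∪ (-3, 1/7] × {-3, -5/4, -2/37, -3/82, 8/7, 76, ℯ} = (ℕ₀ × {-3, -2/37, -3/82, 3/80, 8/7, ℯ}) ∪ ([-5/4, ℯ) × {-3, 8/7, ℯ}) ∪ ((-3, 1/7] × {-3, -5/4, -2/37, -3/82, 8/7, 76, ℯ})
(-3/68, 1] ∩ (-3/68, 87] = (-3/68, 1]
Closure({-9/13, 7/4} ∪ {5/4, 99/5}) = {-9/13, 5/4, 7/4, 99/5}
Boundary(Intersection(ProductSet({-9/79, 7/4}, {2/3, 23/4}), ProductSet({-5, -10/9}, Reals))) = EmptySet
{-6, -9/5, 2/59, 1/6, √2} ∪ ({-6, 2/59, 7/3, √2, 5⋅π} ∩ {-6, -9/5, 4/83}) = {-6, -9/5, 2/59, 1/6, √2}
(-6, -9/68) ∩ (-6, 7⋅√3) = (-6, -9/68)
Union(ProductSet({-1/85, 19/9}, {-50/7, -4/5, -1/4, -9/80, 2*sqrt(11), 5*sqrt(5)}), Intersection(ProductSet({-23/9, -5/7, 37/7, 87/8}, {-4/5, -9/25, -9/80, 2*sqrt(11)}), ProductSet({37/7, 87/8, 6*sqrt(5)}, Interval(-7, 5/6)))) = Union(ProductSet({-1/85, 19/9}, {-50/7, -4/5, -1/4, -9/80, 2*sqrt(11), 5*sqrt(5)}), ProductSet({37/7, 87/8}, {-4/5, -9/25, -9/80}))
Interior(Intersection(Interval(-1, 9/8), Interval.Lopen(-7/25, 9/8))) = Interval.open(-7/25, 9/8)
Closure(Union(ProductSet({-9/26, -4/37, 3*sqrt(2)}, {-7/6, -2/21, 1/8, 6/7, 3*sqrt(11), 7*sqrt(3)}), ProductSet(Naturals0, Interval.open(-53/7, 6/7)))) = Union(ProductSet({-9/26, -4/37, 3*sqrt(2)}, {-7/6, -2/21, 1/8, 6/7, 3*sqrt(11), 7*sqrt(3)}), ProductSet(Naturals0, Interval(-53/7, 6/7)))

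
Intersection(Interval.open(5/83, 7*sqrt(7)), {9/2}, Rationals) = {9/2}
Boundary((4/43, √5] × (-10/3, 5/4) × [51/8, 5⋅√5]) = ((({4/43, √5} × [-10/3, 5/4]) ∪ ([4/43, √5] × {-10/3, 5/4})) × [51/8, 5⋅√5]) ∪ ((({4/43, √5} × [-10/3, 5/4]) ∪ ([4/43, √5] × {-10/3, 5/4}) ∪ ((4/43, √5] × (-10/3, 5/4))) × {51/8, 5⋅√5})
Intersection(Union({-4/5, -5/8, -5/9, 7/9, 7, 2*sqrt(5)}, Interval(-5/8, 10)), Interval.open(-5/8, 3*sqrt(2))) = Interval.open(-5/8, 3*sqrt(2))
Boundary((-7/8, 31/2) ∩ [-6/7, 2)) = {-6/7, 2}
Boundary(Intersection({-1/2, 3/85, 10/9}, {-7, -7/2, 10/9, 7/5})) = {10/9}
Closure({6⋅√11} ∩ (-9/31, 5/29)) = ∅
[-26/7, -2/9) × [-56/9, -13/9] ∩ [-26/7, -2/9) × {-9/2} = [-26/7, -2/9) × {-9/2}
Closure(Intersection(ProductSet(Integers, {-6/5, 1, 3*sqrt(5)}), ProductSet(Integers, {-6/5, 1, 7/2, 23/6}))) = ProductSet(Integers, {-6/5, 1})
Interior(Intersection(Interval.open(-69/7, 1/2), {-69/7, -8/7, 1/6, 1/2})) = EmptySet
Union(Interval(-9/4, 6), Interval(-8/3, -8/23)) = Interval(-8/3, 6)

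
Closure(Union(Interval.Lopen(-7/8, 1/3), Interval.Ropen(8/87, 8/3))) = Interval(-7/8, 8/3)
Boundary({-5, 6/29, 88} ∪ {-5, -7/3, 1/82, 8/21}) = {-5, -7/3, 1/82, 6/29, 8/21, 88}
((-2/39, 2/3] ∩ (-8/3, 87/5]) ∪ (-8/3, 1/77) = (-8/3, 2/3]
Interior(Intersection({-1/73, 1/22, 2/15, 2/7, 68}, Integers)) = EmptySet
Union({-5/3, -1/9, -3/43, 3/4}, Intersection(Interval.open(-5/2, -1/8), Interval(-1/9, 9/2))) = {-5/3, -1/9, -3/43, 3/4}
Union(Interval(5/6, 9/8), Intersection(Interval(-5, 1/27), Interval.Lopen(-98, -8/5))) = Union(Interval(-5, -8/5), Interval(5/6, 9/8))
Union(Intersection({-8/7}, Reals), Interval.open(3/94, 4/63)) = Union({-8/7}, Interval.open(3/94, 4/63))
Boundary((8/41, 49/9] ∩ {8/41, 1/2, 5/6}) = {1/2, 5/6}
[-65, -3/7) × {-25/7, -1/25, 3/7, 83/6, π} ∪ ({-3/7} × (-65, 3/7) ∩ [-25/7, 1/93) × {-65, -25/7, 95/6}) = ({-3/7} × {-25/7}) ∪ ([-65, -3/7) × {-25/7, -1/25, 3/7, 83/6, π})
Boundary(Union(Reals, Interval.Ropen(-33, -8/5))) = EmptySet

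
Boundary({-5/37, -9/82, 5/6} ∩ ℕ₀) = ∅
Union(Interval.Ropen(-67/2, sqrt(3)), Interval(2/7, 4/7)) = Interval.Ropen(-67/2, sqrt(3))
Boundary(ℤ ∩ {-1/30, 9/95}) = ∅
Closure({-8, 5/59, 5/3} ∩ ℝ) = {-8, 5/59, 5/3}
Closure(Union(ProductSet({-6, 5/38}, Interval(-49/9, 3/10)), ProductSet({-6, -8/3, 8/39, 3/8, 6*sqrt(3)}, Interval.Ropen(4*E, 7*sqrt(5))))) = Union(ProductSet({-6, 5/38}, Interval(-49/9, 3/10)), ProductSet({-6, -8/3, 8/39, 3/8, 6*sqrt(3)}, Interval(4*E, 7*sqrt(5))))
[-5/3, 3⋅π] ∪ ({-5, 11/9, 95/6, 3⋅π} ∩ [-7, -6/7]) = {-5} ∪ [-5/3, 3⋅π]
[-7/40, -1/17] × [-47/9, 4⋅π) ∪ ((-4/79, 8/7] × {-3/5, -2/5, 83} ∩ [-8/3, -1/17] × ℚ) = [-7/40, -1/17] × [-47/9, 4⋅π)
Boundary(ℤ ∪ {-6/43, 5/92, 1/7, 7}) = ℤ ∪ {-6/43, 5/92, 1/7}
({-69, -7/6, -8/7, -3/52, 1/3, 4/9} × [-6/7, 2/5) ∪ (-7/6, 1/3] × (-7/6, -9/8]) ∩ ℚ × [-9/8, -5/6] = ((ℚ ∩ (-7/6, 1/3]) × {-9/8}) ∪ ({-69, -7/6, -8/7, -3/52, 1/3, 4/9} × [-6/7, -5/6])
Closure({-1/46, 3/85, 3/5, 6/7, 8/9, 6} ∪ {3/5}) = {-1/46, 3/85, 3/5, 6/7, 8/9, 6}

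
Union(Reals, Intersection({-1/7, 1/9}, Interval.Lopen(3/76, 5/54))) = Reals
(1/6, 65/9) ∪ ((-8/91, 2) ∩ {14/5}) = (1/6, 65/9)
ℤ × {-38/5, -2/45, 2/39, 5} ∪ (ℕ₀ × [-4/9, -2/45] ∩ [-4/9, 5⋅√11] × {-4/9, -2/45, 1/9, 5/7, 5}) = (ℤ × {-38/5, -2/45, 2/39, 5}) ∪ ({0, 1, …, 16} × {-4/9, -2/45})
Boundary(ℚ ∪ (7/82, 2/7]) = (-∞, 7/82] ∪ [2/7, ∞)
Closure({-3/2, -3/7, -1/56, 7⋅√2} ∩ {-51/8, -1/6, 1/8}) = ∅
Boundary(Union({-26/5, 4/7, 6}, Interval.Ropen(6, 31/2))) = {-26/5, 4/7, 6, 31/2}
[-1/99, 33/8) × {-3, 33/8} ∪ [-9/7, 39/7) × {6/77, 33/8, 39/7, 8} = ([-1/99, 33/8) × {-3, 33/8}) ∪ ([-9/7, 39/7) × {6/77, 33/8, 39/7, 8})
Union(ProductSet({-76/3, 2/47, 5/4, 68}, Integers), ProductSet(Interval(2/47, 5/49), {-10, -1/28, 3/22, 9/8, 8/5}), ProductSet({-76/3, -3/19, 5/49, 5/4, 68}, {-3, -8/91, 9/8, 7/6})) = Union(ProductSet({-76/3, 2/47, 5/4, 68}, Integers), ProductSet({-76/3, -3/19, 5/49, 5/4, 68}, {-3, -8/91, 9/8, 7/6}), ProductSet(Interval(2/47, 5/49), {-10, -1/28, 3/22, 9/8, 8/5}))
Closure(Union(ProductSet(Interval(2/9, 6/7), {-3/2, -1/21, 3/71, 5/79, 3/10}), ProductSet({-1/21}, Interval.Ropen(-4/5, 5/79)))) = Union(ProductSet({-1/21}, Interval(-4/5, 5/79)), ProductSet(Interval(2/9, 6/7), {-3/2, -1/21, 3/71, 5/79, 3/10}))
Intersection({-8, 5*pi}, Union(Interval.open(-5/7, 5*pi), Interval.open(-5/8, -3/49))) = EmptySet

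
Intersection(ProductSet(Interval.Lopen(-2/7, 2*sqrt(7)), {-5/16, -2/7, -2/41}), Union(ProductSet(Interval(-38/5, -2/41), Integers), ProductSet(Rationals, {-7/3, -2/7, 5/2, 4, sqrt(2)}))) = ProductSet(Intersection(Interval.Lopen(-2/7, 2*sqrt(7)), Rationals), {-2/7})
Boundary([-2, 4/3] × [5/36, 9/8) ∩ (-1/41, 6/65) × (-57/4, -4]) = ∅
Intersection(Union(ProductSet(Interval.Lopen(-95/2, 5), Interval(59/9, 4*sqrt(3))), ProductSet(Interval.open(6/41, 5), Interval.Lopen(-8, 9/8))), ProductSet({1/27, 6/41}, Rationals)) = ProductSet({1/27, 6/41}, Intersection(Interval(59/9, 4*sqrt(3)), Rationals))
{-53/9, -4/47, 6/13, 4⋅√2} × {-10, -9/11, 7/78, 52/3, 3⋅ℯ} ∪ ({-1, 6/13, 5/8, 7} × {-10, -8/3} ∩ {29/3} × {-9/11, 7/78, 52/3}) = {-53/9, -4/47, 6/13, 4⋅√2} × {-10, -9/11, 7/78, 52/3, 3⋅ℯ}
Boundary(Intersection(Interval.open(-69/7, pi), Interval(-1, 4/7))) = {-1, 4/7}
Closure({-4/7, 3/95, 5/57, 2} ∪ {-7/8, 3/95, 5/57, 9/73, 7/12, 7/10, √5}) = {-7/8, -4/7, 3/95, 5/57, 9/73, 7/12, 7/10, 2, √5}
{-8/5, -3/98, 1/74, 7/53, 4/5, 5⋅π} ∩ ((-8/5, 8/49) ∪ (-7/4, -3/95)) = {-8/5, -3/98, 1/74, 7/53}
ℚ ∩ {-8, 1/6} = {-8, 1/6}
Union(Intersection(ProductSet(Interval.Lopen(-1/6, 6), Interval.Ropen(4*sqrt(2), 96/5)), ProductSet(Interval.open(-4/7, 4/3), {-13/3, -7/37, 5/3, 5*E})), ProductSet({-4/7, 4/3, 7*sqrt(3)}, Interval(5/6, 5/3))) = Union(ProductSet({-4/7, 4/3, 7*sqrt(3)}, Interval(5/6, 5/3)), ProductSet(Interval.open(-1/6, 4/3), {5*E}))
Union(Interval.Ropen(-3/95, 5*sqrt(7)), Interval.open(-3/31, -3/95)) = Interval.open(-3/31, 5*sqrt(7))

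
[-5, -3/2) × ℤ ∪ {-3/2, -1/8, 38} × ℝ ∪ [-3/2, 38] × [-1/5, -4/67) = ({-3/2, -1/8, 38} × ℝ) ∪ ([-5, -3/2) × ℤ) ∪ ([-3/2, 38] × [-1/5, -4/67))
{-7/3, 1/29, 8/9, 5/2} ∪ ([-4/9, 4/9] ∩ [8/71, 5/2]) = {-7/3, 1/29, 8/9, 5/2} ∪ [8/71, 4/9]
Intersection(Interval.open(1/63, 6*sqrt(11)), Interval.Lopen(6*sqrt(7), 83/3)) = Interval.open(6*sqrt(7), 6*sqrt(11))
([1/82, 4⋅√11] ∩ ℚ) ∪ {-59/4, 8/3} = {-59/4} ∪ (ℚ ∩ [1/82, 4⋅√11])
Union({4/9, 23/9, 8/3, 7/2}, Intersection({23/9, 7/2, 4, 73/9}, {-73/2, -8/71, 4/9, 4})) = {4/9, 23/9, 8/3, 7/2, 4}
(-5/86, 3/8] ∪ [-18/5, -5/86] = [-18/5, 3/8]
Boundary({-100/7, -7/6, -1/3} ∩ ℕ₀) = ∅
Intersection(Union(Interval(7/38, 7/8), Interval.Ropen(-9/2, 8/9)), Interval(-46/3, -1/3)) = Interval(-9/2, -1/3)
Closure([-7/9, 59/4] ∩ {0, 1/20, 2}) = {0, 1/20, 2}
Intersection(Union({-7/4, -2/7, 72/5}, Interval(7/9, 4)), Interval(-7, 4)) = Union({-7/4, -2/7}, Interval(7/9, 4))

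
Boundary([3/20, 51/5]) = {3/20, 51/5}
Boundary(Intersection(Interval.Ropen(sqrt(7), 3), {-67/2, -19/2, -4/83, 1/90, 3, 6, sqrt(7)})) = {sqrt(7)}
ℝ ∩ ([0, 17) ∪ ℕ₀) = ℕ₀ ∪ [0, 17]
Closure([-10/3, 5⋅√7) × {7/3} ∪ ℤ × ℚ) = (ℤ × ℝ) ∪ ([-10/3, 5⋅√7] × {7/3})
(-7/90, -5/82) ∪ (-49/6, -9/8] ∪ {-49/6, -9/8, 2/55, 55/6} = [-49/6, -9/8] ∪ (-7/90, -5/82) ∪ {2/55, 55/6}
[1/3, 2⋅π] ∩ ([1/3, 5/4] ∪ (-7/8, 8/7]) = [1/3, 5/4]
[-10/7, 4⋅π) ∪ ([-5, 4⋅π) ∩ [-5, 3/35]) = [-5, 4⋅π)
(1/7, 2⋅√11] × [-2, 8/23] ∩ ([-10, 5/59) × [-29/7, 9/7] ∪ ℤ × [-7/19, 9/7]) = {1, 2, …, 6} × [-7/19, 8/23]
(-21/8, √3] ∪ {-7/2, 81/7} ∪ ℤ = ℤ ∪ {-7/2, 81/7} ∪ (-21/8, √3]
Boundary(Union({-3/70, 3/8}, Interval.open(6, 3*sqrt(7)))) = {-3/70, 3/8, 6, 3*sqrt(7)}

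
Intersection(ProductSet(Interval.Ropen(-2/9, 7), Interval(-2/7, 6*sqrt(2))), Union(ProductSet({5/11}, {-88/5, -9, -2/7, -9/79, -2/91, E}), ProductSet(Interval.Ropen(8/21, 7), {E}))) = Union(ProductSet({5/11}, {-2/7, -9/79, -2/91, E}), ProductSet(Interval.Ropen(8/21, 7), {E}))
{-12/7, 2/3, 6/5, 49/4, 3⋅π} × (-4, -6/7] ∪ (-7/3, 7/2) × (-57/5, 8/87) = ((-7/3, 7/2) × (-57/5, 8/87)) ∪ ({-12/7, 2/3, 6/5, 49/4, 3⋅π} × (-4, -6/7])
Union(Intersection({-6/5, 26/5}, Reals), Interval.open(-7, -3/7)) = Union({26/5}, Interval.open(-7, -3/7))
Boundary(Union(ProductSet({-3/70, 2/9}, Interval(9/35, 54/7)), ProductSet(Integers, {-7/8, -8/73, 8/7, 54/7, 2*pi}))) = Union(ProductSet({-3/70, 2/9}, Interval(9/35, 54/7)), ProductSet(Integers, {-7/8, -8/73, 8/7, 54/7, 2*pi}))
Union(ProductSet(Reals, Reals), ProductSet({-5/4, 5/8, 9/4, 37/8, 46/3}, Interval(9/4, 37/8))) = ProductSet(Reals, Reals)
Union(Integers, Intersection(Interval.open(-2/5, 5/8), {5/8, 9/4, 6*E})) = Integers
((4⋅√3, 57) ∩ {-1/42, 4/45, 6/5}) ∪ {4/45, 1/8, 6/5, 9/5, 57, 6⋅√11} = {4/45, 1/8, 6/5, 9/5, 57, 6⋅√11}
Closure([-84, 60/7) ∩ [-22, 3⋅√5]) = [-22, 3⋅√5]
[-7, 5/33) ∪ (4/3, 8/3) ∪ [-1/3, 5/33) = [-7, 5/33) ∪ (4/3, 8/3)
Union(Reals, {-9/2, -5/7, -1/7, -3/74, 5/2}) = Reals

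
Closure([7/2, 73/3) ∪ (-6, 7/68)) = [-6, 7/68] ∪ [7/2, 73/3]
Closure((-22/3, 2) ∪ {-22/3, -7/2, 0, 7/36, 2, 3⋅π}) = [-22/3, 2] ∪ {3⋅π}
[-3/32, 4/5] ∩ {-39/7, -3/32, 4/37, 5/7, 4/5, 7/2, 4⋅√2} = {-3/32, 4/37, 5/7, 4/5}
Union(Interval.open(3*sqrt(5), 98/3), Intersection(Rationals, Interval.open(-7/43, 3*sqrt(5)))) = Union(Intersection(Interval.open(-7/43, 3*sqrt(5)), Rationals), Interval.open(3*sqrt(5), 98/3))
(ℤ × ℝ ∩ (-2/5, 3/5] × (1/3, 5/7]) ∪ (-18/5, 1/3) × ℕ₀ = ((-18/5, 1/3) × ℕ₀) ∪ ({0} × (1/3, 5/7])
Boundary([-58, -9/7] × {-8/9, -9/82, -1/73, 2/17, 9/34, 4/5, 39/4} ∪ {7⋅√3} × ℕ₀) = ({7⋅√3} × ℕ₀) ∪ ([-58, -9/7] × {-8/9, -9/82, -1/73, 2/17, 9/34, 4/5, 39/4})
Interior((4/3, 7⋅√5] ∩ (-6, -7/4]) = ∅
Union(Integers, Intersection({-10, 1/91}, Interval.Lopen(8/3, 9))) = Integers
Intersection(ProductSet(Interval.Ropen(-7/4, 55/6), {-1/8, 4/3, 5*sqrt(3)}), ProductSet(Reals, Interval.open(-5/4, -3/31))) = ProductSet(Interval.Ropen(-7/4, 55/6), {-1/8})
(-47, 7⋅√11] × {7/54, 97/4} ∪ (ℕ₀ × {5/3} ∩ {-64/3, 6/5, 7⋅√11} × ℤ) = (-47, 7⋅√11] × {7/54, 97/4}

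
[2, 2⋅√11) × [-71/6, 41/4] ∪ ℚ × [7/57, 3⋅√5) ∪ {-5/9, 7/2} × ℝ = ({-5/9, 7/2} × ℝ) ∪ (ℚ × [7/57, 3⋅√5)) ∪ ([2, 2⋅√11) × [-71/6, 41/4])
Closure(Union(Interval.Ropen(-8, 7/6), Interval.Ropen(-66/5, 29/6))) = Interval(-66/5, 29/6)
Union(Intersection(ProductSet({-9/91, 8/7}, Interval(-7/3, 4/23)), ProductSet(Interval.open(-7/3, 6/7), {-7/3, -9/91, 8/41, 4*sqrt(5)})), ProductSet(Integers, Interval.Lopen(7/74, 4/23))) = Union(ProductSet({-9/91}, {-7/3, -9/91}), ProductSet(Integers, Interval.Lopen(7/74, 4/23)))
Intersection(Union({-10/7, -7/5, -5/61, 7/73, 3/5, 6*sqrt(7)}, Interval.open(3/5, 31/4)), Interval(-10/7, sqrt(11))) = Union({-10/7, -7/5, -5/61, 7/73}, Interval(3/5, sqrt(11)))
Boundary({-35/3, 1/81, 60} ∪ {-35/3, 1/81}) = {-35/3, 1/81, 60}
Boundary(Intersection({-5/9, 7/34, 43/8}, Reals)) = {-5/9, 7/34, 43/8}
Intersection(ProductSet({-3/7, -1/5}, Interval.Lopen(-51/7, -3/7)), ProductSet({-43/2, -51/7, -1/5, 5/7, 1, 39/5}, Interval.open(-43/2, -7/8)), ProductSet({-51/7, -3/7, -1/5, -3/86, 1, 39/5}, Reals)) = ProductSet({-1/5}, Interval.open(-51/7, -7/8))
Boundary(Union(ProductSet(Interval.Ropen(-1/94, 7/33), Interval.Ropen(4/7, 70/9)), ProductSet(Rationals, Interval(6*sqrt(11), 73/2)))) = Union(ProductSet({-1/94, 7/33}, Interval(4/7, 70/9)), ProductSet(Interval(-1/94, 7/33), {4/7, 70/9}), ProductSet(Reals, Interval(6*sqrt(11), 73/2)))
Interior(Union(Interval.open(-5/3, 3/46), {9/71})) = Interval.open(-5/3, 3/46)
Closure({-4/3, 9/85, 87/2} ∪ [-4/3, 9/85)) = [-4/3, 9/85] ∪ {87/2}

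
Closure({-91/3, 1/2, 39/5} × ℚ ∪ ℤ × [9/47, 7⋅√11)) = ({-91/3, 1/2, 39/5} × ℝ) ∪ (ℤ × [9/47, 7⋅√11])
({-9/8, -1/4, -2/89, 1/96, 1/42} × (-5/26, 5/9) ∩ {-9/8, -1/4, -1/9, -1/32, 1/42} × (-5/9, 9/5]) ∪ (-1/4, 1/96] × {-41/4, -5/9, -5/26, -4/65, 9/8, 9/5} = ({-9/8, -1/4, 1/42} × (-5/26, 5/9)) ∪ ((-1/4, 1/96] × {-41/4, -5/9, -5/26, -4/65, 9/8, 9/5})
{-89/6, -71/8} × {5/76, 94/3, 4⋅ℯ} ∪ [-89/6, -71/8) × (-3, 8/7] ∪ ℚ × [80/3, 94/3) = (ℚ × [80/3, 94/3)) ∪ ({-89/6, -71/8} × {5/76, 94/3, 4⋅ℯ}) ∪ ([-89/6, -71/8) × (-3, 8/7])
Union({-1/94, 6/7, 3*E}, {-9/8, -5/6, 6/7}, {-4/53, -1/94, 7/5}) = {-9/8, -5/6, -4/53, -1/94, 6/7, 7/5, 3*E}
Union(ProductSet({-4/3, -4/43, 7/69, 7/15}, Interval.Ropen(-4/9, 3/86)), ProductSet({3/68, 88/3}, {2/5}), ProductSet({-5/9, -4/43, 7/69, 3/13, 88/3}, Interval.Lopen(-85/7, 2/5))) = Union(ProductSet({3/68, 88/3}, {2/5}), ProductSet({-4/3, -4/43, 7/69, 7/15}, Interval.Ropen(-4/9, 3/86)), ProductSet({-5/9, -4/43, 7/69, 3/13, 88/3}, Interval.Lopen(-85/7, 2/5)))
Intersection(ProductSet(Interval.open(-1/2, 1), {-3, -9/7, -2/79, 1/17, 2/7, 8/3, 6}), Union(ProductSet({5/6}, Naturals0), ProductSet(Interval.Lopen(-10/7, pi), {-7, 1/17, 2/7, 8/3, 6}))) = ProductSet(Interval.open(-1/2, 1), {1/17, 2/7, 8/3, 6})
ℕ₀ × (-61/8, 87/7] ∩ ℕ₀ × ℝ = ℕ₀ × (-61/8, 87/7]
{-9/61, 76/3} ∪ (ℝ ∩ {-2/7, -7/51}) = {-2/7, -9/61, -7/51, 76/3}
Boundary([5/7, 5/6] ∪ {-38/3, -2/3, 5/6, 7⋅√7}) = {-38/3, -2/3, 5/7, 5/6, 7⋅√7}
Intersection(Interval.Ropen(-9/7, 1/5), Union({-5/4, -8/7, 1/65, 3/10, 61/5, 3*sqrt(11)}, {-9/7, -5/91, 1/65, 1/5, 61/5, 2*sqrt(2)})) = {-9/7, -5/4, -8/7, -5/91, 1/65}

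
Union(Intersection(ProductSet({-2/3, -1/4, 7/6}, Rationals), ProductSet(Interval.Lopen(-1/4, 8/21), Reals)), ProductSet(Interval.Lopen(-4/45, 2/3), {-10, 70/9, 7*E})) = ProductSet(Interval.Lopen(-4/45, 2/3), {-10, 70/9, 7*E})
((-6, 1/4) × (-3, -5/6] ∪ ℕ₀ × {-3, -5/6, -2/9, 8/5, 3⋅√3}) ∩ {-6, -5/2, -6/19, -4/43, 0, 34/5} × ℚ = ({0} × {-3, -5/6, -2/9, 8/5}) ∪ ({-5/2, -6/19, -4/43, 0} × (ℚ ∩ (-3, -5/6]))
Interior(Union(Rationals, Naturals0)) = EmptySet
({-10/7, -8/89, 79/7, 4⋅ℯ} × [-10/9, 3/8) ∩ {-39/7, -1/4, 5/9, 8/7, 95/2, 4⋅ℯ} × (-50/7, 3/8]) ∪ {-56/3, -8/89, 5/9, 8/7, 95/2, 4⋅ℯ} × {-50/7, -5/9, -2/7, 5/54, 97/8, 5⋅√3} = ({4⋅ℯ} × [-10/9, 3/8)) ∪ ({-56/3, -8/89, 5/9, 8/7, 95/2, 4⋅ℯ} × {-50/7, -5/9, -2/7, 5/54, 97/8, 5⋅√3})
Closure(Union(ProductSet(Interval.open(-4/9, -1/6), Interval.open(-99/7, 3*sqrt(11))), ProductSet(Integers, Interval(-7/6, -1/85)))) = Union(ProductSet({-4/9, -1/6}, Interval(-99/7, 3*sqrt(11))), ProductSet(Integers, Interval(-7/6, -1/85)), ProductSet(Interval(-4/9, -1/6), {-99/7, 3*sqrt(11)}), ProductSet(Interval.open(-4/9, -1/6), Interval.open(-99/7, 3*sqrt(11))))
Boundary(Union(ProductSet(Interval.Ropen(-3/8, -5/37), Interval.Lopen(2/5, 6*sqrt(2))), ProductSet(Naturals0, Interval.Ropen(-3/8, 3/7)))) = Union(ProductSet(Complement(Naturals0, Interval.open(-3/8, -5/37)), Interval(-3/8, 3/7)), ProductSet({-3/8, -5/37}, Interval(2/5, 6*sqrt(2))), ProductSet(Interval(-3/8, -5/37), {2/5, 6*sqrt(2)}), ProductSet(Naturals0, Interval(-3/8, 2/5)))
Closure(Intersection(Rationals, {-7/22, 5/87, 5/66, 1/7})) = {-7/22, 5/87, 5/66, 1/7}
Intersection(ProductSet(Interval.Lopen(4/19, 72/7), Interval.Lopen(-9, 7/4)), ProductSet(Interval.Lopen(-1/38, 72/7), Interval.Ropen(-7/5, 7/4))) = ProductSet(Interval.Lopen(4/19, 72/7), Interval.Ropen(-7/5, 7/4))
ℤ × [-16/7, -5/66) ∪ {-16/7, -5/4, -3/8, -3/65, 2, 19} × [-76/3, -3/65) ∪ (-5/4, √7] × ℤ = (ℤ × [-16/7, -5/66)) ∪ ((-5/4, √7] × ℤ) ∪ ({-16/7, -5/4, -3/8, -3/65, 2, 19} × [-76/3, -3/65))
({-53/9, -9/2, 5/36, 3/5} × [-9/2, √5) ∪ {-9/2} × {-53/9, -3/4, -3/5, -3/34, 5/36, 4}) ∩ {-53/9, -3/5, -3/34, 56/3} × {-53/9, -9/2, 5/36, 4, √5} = {-53/9} × {-9/2, 5/36}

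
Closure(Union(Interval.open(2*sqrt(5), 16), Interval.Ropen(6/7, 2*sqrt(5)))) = Interval(6/7, 16)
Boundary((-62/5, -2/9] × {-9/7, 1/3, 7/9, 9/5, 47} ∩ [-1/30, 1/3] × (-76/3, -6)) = ∅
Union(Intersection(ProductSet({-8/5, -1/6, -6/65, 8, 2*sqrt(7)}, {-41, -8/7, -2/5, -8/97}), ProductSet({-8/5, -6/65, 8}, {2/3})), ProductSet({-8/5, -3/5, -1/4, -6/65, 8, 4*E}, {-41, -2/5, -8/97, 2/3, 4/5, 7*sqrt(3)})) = ProductSet({-8/5, -3/5, -1/4, -6/65, 8, 4*E}, {-41, -2/5, -8/97, 2/3, 4/5, 7*sqrt(3)})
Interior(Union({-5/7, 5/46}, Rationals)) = EmptySet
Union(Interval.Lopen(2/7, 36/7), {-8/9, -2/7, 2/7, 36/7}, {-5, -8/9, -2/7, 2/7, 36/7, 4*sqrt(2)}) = Union({-5, -8/9, -2/7, 4*sqrt(2)}, Interval(2/7, 36/7))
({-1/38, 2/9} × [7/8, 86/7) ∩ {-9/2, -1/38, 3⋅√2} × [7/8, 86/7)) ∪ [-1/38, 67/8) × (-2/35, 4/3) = ({-1/38} × [7/8, 86/7)) ∪ ([-1/38, 67/8) × (-2/35, 4/3))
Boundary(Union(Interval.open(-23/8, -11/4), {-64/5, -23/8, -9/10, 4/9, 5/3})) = {-64/5, -23/8, -11/4, -9/10, 4/9, 5/3}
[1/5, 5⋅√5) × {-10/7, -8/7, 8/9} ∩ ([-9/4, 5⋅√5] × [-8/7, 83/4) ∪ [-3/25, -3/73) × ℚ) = [1/5, 5⋅√5) × {-8/7, 8/9}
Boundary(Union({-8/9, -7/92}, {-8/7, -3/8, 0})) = {-8/7, -8/9, -3/8, -7/92, 0}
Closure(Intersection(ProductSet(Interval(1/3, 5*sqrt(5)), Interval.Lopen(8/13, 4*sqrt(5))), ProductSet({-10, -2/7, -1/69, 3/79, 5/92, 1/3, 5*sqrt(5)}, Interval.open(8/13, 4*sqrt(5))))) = ProductSet({1/3, 5*sqrt(5)}, Interval(8/13, 4*sqrt(5)))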